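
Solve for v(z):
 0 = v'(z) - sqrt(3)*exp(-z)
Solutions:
 v(z) = C1 - sqrt(3)*exp(-z)


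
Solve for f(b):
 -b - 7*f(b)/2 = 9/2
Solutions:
 f(b) = -2*b/7 - 9/7


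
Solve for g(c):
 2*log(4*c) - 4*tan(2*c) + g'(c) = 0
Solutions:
 g(c) = C1 - 2*c*log(c) - 4*c*log(2) + 2*c - 2*log(cos(2*c))


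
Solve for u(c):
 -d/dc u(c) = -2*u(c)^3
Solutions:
 u(c) = -sqrt(2)*sqrt(-1/(C1 + 2*c))/2
 u(c) = sqrt(2)*sqrt(-1/(C1 + 2*c))/2


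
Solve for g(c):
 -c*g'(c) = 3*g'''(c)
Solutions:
 g(c) = C1 + Integral(C2*airyai(-3^(2/3)*c/3) + C3*airybi(-3^(2/3)*c/3), c)


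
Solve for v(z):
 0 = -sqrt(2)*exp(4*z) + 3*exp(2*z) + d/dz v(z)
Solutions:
 v(z) = C1 + sqrt(2)*exp(4*z)/4 - 3*exp(2*z)/2


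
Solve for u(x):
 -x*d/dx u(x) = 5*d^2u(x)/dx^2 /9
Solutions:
 u(x) = C1 + C2*erf(3*sqrt(10)*x/10)


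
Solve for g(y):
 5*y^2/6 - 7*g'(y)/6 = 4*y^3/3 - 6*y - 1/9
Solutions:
 g(y) = C1 - 2*y^4/7 + 5*y^3/21 + 18*y^2/7 + 2*y/21


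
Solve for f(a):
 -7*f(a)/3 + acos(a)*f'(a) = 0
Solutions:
 f(a) = C1*exp(7*Integral(1/acos(a), a)/3)


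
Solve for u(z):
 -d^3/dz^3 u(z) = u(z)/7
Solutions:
 u(z) = C3*exp(-7^(2/3)*z/7) + (C1*sin(sqrt(3)*7^(2/3)*z/14) + C2*cos(sqrt(3)*7^(2/3)*z/14))*exp(7^(2/3)*z/14)


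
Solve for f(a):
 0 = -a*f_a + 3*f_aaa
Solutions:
 f(a) = C1 + Integral(C2*airyai(3^(2/3)*a/3) + C3*airybi(3^(2/3)*a/3), a)


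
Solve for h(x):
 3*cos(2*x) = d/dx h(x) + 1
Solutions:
 h(x) = C1 - x + 3*sin(2*x)/2


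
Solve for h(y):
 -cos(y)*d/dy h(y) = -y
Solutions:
 h(y) = C1 + Integral(y/cos(y), y)


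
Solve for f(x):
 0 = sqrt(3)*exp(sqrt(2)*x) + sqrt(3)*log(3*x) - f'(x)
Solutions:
 f(x) = C1 + sqrt(3)*x*log(x) + sqrt(3)*x*(-1 + log(3)) + sqrt(6)*exp(sqrt(2)*x)/2


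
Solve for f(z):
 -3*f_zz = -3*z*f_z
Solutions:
 f(z) = C1 + C2*erfi(sqrt(2)*z/2)


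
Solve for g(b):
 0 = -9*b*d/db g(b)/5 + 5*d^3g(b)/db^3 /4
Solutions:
 g(b) = C1 + Integral(C2*airyai(5^(1/3)*6^(2/3)*b/5) + C3*airybi(5^(1/3)*6^(2/3)*b/5), b)


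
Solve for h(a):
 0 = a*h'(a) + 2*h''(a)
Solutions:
 h(a) = C1 + C2*erf(a/2)


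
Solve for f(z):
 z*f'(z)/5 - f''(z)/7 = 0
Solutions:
 f(z) = C1 + C2*erfi(sqrt(70)*z/10)


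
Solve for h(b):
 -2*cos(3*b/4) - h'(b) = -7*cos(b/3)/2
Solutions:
 h(b) = C1 + 21*sin(b/3)/2 - 8*sin(3*b/4)/3


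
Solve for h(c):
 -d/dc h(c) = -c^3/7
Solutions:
 h(c) = C1 + c^4/28


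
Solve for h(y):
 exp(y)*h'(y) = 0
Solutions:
 h(y) = C1


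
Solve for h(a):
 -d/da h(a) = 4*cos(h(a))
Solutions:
 h(a) = pi - asin((C1 + exp(8*a))/(C1 - exp(8*a)))
 h(a) = asin((C1 + exp(8*a))/(C1 - exp(8*a)))


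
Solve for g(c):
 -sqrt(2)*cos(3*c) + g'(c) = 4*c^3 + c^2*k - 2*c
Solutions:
 g(c) = C1 + c^4 + c^3*k/3 - c^2 + sqrt(2)*sin(3*c)/3


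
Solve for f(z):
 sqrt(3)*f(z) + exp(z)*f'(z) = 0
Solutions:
 f(z) = C1*exp(sqrt(3)*exp(-z))


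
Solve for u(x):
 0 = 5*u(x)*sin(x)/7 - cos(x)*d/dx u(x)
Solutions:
 u(x) = C1/cos(x)^(5/7)


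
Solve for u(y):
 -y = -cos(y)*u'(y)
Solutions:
 u(y) = C1 + Integral(y/cos(y), y)


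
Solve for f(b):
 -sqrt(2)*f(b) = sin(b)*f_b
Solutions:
 f(b) = C1*(cos(b) + 1)^(sqrt(2)/2)/(cos(b) - 1)^(sqrt(2)/2)


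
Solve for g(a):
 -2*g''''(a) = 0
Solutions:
 g(a) = C1 + C2*a + C3*a^2 + C4*a^3


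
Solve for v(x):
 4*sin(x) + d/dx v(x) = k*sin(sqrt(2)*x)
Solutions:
 v(x) = C1 - sqrt(2)*k*cos(sqrt(2)*x)/2 + 4*cos(x)


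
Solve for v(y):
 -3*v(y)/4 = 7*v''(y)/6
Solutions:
 v(y) = C1*sin(3*sqrt(14)*y/14) + C2*cos(3*sqrt(14)*y/14)


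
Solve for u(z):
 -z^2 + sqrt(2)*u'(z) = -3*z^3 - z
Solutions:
 u(z) = C1 - 3*sqrt(2)*z^4/8 + sqrt(2)*z^3/6 - sqrt(2)*z^2/4


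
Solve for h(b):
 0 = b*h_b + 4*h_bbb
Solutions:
 h(b) = C1 + Integral(C2*airyai(-2^(1/3)*b/2) + C3*airybi(-2^(1/3)*b/2), b)


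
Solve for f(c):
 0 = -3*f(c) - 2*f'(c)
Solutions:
 f(c) = C1*exp(-3*c/2)


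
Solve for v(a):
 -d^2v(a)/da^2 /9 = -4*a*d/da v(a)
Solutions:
 v(a) = C1 + C2*erfi(3*sqrt(2)*a)


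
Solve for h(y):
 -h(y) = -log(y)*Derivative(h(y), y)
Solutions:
 h(y) = C1*exp(li(y))


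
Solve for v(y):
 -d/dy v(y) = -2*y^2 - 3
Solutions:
 v(y) = C1 + 2*y^3/3 + 3*y


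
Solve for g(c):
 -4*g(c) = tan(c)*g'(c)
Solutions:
 g(c) = C1/sin(c)^4


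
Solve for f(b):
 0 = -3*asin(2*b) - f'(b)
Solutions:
 f(b) = C1 - 3*b*asin(2*b) - 3*sqrt(1 - 4*b^2)/2


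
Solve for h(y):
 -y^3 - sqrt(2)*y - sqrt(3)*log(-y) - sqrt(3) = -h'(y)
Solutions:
 h(y) = C1 + y^4/4 + sqrt(2)*y^2/2 + sqrt(3)*y*log(-y)


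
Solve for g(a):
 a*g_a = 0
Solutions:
 g(a) = C1


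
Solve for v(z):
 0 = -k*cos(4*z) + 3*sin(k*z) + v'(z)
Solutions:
 v(z) = C1 + k*sin(4*z)/4 + 3*cos(k*z)/k


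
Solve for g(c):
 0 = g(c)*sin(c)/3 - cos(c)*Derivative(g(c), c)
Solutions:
 g(c) = C1/cos(c)^(1/3)


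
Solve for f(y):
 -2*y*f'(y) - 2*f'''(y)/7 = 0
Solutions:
 f(y) = C1 + Integral(C2*airyai(-7^(1/3)*y) + C3*airybi(-7^(1/3)*y), y)


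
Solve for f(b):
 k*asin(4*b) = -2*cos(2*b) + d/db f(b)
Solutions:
 f(b) = C1 + k*(b*asin(4*b) + sqrt(1 - 16*b^2)/4) + sin(2*b)


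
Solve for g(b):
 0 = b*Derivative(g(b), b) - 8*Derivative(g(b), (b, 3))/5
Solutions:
 g(b) = C1 + Integral(C2*airyai(5^(1/3)*b/2) + C3*airybi(5^(1/3)*b/2), b)


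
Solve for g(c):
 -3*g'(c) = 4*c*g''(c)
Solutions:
 g(c) = C1 + C2*c^(1/4)


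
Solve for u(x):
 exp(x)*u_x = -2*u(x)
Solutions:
 u(x) = C1*exp(2*exp(-x))


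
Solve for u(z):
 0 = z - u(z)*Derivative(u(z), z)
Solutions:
 u(z) = -sqrt(C1 + z^2)
 u(z) = sqrt(C1 + z^2)


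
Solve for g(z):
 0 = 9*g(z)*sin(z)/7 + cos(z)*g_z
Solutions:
 g(z) = C1*cos(z)^(9/7)


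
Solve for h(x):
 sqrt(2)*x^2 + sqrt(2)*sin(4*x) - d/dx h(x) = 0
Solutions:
 h(x) = C1 + sqrt(2)*x^3/3 - sqrt(2)*cos(4*x)/4


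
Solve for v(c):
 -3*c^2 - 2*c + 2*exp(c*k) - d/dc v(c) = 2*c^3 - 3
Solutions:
 v(c) = C1 - c^4/2 - c^3 - c^2 + 3*c + 2*exp(c*k)/k


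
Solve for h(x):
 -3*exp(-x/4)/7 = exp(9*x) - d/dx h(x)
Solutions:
 h(x) = C1 + exp(9*x)/9 - 12*exp(-x/4)/7


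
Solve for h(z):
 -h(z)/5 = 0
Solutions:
 h(z) = 0


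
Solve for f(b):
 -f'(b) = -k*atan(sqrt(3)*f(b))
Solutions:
 Integral(1/atan(sqrt(3)*_y), (_y, f(b))) = C1 + b*k


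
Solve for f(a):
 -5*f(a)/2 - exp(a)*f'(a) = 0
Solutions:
 f(a) = C1*exp(5*exp(-a)/2)


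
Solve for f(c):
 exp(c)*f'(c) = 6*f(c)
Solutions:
 f(c) = C1*exp(-6*exp(-c))


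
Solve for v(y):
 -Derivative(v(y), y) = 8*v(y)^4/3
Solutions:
 v(y) = (-1 - sqrt(3)*I)*(1/(C1 + 8*y))^(1/3)/2
 v(y) = (-1 + sqrt(3)*I)*(1/(C1 + 8*y))^(1/3)/2
 v(y) = (1/(C1 + 8*y))^(1/3)


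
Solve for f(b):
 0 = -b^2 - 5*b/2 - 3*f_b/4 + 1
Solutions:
 f(b) = C1 - 4*b^3/9 - 5*b^2/3 + 4*b/3


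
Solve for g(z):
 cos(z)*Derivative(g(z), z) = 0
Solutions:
 g(z) = C1


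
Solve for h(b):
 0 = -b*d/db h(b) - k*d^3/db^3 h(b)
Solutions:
 h(b) = C1 + Integral(C2*airyai(b*(-1/k)^(1/3)) + C3*airybi(b*(-1/k)^(1/3)), b)


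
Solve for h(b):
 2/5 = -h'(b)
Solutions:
 h(b) = C1 - 2*b/5


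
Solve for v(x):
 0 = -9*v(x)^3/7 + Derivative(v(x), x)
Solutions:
 v(x) = -sqrt(14)*sqrt(-1/(C1 + 9*x))/2
 v(x) = sqrt(14)*sqrt(-1/(C1 + 9*x))/2


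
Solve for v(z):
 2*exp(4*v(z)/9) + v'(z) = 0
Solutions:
 v(z) = 9*log(-(1/(C1 + 8*z))^(1/4)) + 9*log(3)/2
 v(z) = 9*log(1/(C1 + 8*z))/4 + 9*log(3)/2
 v(z) = 9*log(-I*(1/(C1 + 8*z))^(1/4)) + 9*log(3)/2
 v(z) = 9*log(I*(1/(C1 + 8*z))^(1/4)) + 9*log(3)/2


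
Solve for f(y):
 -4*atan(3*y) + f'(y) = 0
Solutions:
 f(y) = C1 + 4*y*atan(3*y) - 2*log(9*y^2 + 1)/3


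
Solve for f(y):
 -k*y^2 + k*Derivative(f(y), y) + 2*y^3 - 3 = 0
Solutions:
 f(y) = C1 + y^3/3 - y^4/(2*k) + 3*y/k


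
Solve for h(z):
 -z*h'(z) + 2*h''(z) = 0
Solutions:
 h(z) = C1 + C2*erfi(z/2)


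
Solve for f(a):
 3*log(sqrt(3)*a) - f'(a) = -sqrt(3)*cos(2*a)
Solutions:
 f(a) = C1 + 3*a*log(a) - 3*a + 3*a*log(3)/2 + sqrt(3)*sin(2*a)/2


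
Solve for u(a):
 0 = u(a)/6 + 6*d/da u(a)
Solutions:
 u(a) = C1*exp(-a/36)


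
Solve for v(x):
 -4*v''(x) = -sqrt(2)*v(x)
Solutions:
 v(x) = C1*exp(-2^(1/4)*x/2) + C2*exp(2^(1/4)*x/2)


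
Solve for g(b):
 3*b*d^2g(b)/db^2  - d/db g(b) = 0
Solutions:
 g(b) = C1 + C2*b^(4/3)


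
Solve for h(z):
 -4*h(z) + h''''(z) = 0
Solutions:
 h(z) = C1*exp(-sqrt(2)*z) + C2*exp(sqrt(2)*z) + C3*sin(sqrt(2)*z) + C4*cos(sqrt(2)*z)


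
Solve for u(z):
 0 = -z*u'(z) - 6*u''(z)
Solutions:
 u(z) = C1 + C2*erf(sqrt(3)*z/6)


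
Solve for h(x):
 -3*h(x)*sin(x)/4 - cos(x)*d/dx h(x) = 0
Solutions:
 h(x) = C1*cos(x)^(3/4)


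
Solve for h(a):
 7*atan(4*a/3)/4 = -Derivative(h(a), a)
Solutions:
 h(a) = C1 - 7*a*atan(4*a/3)/4 + 21*log(16*a^2 + 9)/32


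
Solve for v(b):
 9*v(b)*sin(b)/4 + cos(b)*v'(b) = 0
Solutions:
 v(b) = C1*cos(b)^(9/4)


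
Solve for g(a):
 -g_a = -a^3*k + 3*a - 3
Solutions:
 g(a) = C1 + a^4*k/4 - 3*a^2/2 + 3*a


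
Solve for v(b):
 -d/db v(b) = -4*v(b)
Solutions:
 v(b) = C1*exp(4*b)


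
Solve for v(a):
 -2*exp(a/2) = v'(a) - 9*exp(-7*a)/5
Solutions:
 v(a) = C1 - 4*exp(a/2) - 9*exp(-7*a)/35


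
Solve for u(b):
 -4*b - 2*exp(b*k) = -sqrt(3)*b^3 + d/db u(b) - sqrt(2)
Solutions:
 u(b) = C1 + sqrt(3)*b^4/4 - 2*b^2 + sqrt(2)*b - 2*exp(b*k)/k


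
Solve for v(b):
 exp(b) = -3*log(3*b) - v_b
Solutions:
 v(b) = C1 - 3*b*log(b) + 3*b*(1 - log(3)) - exp(b)


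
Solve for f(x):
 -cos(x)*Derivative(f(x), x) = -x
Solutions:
 f(x) = C1 + Integral(x/cos(x), x)


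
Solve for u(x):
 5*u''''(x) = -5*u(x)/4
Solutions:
 u(x) = (C1*sin(x/2) + C2*cos(x/2))*exp(-x/2) + (C3*sin(x/2) + C4*cos(x/2))*exp(x/2)


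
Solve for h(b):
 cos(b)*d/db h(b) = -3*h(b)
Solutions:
 h(b) = C1*(sin(b) - 1)^(3/2)/(sin(b) + 1)^(3/2)


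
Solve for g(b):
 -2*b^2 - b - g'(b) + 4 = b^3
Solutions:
 g(b) = C1 - b^4/4 - 2*b^3/3 - b^2/2 + 4*b


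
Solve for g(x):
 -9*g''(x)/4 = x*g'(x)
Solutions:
 g(x) = C1 + C2*erf(sqrt(2)*x/3)


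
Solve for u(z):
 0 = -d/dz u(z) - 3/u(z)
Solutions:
 u(z) = -sqrt(C1 - 6*z)
 u(z) = sqrt(C1 - 6*z)


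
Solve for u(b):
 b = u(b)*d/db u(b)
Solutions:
 u(b) = -sqrt(C1 + b^2)
 u(b) = sqrt(C1 + b^2)


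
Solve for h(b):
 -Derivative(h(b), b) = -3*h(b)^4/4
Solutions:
 h(b) = 2^(2/3)*(-1/(C1 + 9*b))^(1/3)
 h(b) = (-1/(C1 + 3*b))^(1/3)*(-6^(2/3) - 3*2^(2/3)*3^(1/6)*I)/6
 h(b) = (-1/(C1 + 3*b))^(1/3)*(-6^(2/3) + 3*2^(2/3)*3^(1/6)*I)/6


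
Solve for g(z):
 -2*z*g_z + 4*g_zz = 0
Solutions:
 g(z) = C1 + C2*erfi(z/2)


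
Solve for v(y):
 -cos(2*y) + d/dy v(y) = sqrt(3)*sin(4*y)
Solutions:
 v(y) = C1 + sin(2*y)/2 - sqrt(3)*cos(4*y)/4


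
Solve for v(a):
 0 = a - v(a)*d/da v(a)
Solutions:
 v(a) = -sqrt(C1 + a^2)
 v(a) = sqrt(C1 + a^2)


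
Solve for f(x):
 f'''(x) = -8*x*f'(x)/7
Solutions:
 f(x) = C1 + Integral(C2*airyai(-2*7^(2/3)*x/7) + C3*airybi(-2*7^(2/3)*x/7), x)


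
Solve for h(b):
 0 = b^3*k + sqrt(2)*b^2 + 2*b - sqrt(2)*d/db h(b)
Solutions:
 h(b) = C1 + sqrt(2)*b^4*k/8 + b^3/3 + sqrt(2)*b^2/2


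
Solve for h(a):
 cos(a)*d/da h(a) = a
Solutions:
 h(a) = C1 + Integral(a/cos(a), a)


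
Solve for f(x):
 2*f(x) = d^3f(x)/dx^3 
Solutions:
 f(x) = C3*exp(2^(1/3)*x) + (C1*sin(2^(1/3)*sqrt(3)*x/2) + C2*cos(2^(1/3)*sqrt(3)*x/2))*exp(-2^(1/3)*x/2)


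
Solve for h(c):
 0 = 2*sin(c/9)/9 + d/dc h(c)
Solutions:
 h(c) = C1 + 2*cos(c/9)


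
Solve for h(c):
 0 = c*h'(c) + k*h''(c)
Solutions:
 h(c) = C1 + C2*sqrt(k)*erf(sqrt(2)*c*sqrt(1/k)/2)


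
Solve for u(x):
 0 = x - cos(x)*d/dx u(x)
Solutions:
 u(x) = C1 + Integral(x/cos(x), x)


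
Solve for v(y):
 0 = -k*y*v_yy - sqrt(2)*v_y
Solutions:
 v(y) = C1 + y^(((re(k) - sqrt(2))*re(k) + im(k)^2)/(re(k)^2 + im(k)^2))*(C2*sin(sqrt(2)*log(y)*Abs(im(k))/(re(k)^2 + im(k)^2)) + C3*cos(sqrt(2)*log(y)*im(k)/(re(k)^2 + im(k)^2)))


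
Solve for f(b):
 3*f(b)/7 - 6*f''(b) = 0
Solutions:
 f(b) = C1*exp(-sqrt(14)*b/14) + C2*exp(sqrt(14)*b/14)


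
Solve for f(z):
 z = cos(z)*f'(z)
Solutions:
 f(z) = C1 + Integral(z/cos(z), z)


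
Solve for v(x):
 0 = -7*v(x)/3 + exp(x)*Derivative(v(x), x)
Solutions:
 v(x) = C1*exp(-7*exp(-x)/3)


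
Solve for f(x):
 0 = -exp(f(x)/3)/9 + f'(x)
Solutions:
 f(x) = 3*log(-1/(C1 + x)) + 9*log(3)


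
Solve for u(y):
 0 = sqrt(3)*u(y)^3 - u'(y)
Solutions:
 u(y) = -sqrt(2)*sqrt(-1/(C1 + sqrt(3)*y))/2
 u(y) = sqrt(2)*sqrt(-1/(C1 + sqrt(3)*y))/2


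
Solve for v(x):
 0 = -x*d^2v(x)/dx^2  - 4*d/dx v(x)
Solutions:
 v(x) = C1 + C2/x^3


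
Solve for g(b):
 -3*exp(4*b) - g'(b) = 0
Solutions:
 g(b) = C1 - 3*exp(4*b)/4


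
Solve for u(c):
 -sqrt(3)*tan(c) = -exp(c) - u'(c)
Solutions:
 u(c) = C1 - exp(c) - sqrt(3)*log(cos(c))


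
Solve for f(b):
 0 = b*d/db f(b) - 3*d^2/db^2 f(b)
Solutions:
 f(b) = C1 + C2*erfi(sqrt(6)*b/6)


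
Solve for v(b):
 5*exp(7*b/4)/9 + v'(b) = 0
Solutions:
 v(b) = C1 - 20*exp(7*b/4)/63


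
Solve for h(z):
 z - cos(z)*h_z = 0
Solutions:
 h(z) = C1 + Integral(z/cos(z), z)


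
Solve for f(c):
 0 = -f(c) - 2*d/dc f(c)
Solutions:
 f(c) = C1*exp(-c/2)


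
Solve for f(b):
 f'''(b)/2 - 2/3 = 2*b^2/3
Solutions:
 f(b) = C1 + C2*b + C3*b^2 + b^5/45 + 2*b^3/9


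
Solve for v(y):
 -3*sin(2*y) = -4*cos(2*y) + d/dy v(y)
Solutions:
 v(y) = C1 + 2*sin(2*y) + 3*cos(2*y)/2


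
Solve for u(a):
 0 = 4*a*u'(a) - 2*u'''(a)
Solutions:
 u(a) = C1 + Integral(C2*airyai(2^(1/3)*a) + C3*airybi(2^(1/3)*a), a)


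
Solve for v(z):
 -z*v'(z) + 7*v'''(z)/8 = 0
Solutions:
 v(z) = C1 + Integral(C2*airyai(2*7^(2/3)*z/7) + C3*airybi(2*7^(2/3)*z/7), z)


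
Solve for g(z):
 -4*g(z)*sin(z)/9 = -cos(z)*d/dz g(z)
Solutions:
 g(z) = C1/cos(z)^(4/9)


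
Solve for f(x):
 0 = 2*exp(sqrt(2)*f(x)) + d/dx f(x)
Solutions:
 f(x) = sqrt(2)*(2*log(1/(C1 + 2*x)) - log(2))/4


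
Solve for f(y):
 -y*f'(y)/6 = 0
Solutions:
 f(y) = C1


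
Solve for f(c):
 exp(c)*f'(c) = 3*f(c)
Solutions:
 f(c) = C1*exp(-3*exp(-c))


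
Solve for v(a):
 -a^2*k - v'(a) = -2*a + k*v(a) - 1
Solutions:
 v(a) = C1*exp(-a*k) - a^2 + 4*a/k + 1/k - 4/k^2


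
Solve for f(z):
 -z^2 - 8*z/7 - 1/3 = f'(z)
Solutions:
 f(z) = C1 - z^3/3 - 4*z^2/7 - z/3


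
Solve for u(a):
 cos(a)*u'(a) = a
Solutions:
 u(a) = C1 + Integral(a/cos(a), a)


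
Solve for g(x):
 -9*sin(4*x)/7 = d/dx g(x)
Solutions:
 g(x) = C1 + 9*cos(4*x)/28


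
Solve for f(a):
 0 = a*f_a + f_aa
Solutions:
 f(a) = C1 + C2*erf(sqrt(2)*a/2)


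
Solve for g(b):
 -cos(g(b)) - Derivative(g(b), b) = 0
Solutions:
 g(b) = pi - asin((C1 + exp(2*b))/(C1 - exp(2*b)))
 g(b) = asin((C1 + exp(2*b))/(C1 - exp(2*b)))


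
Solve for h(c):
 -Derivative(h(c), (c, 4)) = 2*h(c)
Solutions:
 h(c) = (C1*sin(2^(3/4)*c/2) + C2*cos(2^(3/4)*c/2))*exp(-2^(3/4)*c/2) + (C3*sin(2^(3/4)*c/2) + C4*cos(2^(3/4)*c/2))*exp(2^(3/4)*c/2)


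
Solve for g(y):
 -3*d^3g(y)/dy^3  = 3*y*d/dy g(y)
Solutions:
 g(y) = C1 + Integral(C2*airyai(-y) + C3*airybi(-y), y)


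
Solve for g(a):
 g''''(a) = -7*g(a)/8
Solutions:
 g(a) = (C1*sin(2^(3/4)*7^(1/4)*a/4) + C2*cos(2^(3/4)*7^(1/4)*a/4))*exp(-2^(3/4)*7^(1/4)*a/4) + (C3*sin(2^(3/4)*7^(1/4)*a/4) + C4*cos(2^(3/4)*7^(1/4)*a/4))*exp(2^(3/4)*7^(1/4)*a/4)


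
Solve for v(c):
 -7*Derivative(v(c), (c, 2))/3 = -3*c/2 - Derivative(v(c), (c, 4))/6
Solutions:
 v(c) = C1 + C2*c + C3*exp(-sqrt(14)*c) + C4*exp(sqrt(14)*c) + 3*c^3/28


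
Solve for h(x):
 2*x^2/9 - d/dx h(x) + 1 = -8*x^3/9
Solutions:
 h(x) = C1 + 2*x^4/9 + 2*x^3/27 + x


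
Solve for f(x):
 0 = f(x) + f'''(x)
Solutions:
 f(x) = C3*exp(-x) + (C1*sin(sqrt(3)*x/2) + C2*cos(sqrt(3)*x/2))*exp(x/2)


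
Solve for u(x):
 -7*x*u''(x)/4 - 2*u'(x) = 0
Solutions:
 u(x) = C1 + C2/x^(1/7)


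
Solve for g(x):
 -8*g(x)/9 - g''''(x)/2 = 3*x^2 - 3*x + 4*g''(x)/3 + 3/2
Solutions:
 g(x) = -27*x^2/8 + 27*x/8 + (C1 + C2*x)*sin(2*sqrt(3)*x/3) + (C3 + C4*x)*cos(2*sqrt(3)*x/3) + 135/16


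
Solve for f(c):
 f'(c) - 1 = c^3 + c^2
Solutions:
 f(c) = C1 + c^4/4 + c^3/3 + c


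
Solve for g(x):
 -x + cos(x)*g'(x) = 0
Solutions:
 g(x) = C1 + Integral(x/cos(x), x)


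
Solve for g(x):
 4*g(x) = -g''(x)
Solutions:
 g(x) = C1*sin(2*x) + C2*cos(2*x)


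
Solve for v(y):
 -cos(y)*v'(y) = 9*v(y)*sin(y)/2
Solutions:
 v(y) = C1*cos(y)^(9/2)


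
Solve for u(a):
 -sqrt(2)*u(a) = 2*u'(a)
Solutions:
 u(a) = C1*exp(-sqrt(2)*a/2)


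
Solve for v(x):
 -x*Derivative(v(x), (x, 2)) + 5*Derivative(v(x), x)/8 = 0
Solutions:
 v(x) = C1 + C2*x^(13/8)


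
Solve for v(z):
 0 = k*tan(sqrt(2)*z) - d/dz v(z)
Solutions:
 v(z) = C1 - sqrt(2)*k*log(cos(sqrt(2)*z))/2


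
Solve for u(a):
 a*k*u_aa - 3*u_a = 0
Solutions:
 u(a) = C1 + a^(((re(k) + 3)*re(k) + im(k)^2)/(re(k)^2 + im(k)^2))*(C2*sin(3*log(a)*Abs(im(k))/(re(k)^2 + im(k)^2)) + C3*cos(3*log(a)*im(k)/(re(k)^2 + im(k)^2)))


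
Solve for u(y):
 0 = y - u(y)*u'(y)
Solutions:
 u(y) = -sqrt(C1 + y^2)
 u(y) = sqrt(C1 + y^2)


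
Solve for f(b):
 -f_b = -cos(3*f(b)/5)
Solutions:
 -b - 5*log(sin(3*f(b)/5) - 1)/6 + 5*log(sin(3*f(b)/5) + 1)/6 = C1


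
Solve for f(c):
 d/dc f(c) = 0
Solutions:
 f(c) = C1


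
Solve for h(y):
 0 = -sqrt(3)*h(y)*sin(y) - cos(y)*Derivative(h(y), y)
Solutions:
 h(y) = C1*cos(y)^(sqrt(3))


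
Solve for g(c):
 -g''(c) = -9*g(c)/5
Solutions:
 g(c) = C1*exp(-3*sqrt(5)*c/5) + C2*exp(3*sqrt(5)*c/5)


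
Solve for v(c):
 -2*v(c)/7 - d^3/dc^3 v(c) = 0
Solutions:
 v(c) = C3*exp(-2^(1/3)*7^(2/3)*c/7) + (C1*sin(2^(1/3)*sqrt(3)*7^(2/3)*c/14) + C2*cos(2^(1/3)*sqrt(3)*7^(2/3)*c/14))*exp(2^(1/3)*7^(2/3)*c/14)


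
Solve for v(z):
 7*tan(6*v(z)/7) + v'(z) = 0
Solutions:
 v(z) = -7*asin(C1*exp(-6*z))/6 + 7*pi/6
 v(z) = 7*asin(C1*exp(-6*z))/6


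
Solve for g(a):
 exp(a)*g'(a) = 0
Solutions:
 g(a) = C1


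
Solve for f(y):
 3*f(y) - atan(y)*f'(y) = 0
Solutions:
 f(y) = C1*exp(3*Integral(1/atan(y), y))


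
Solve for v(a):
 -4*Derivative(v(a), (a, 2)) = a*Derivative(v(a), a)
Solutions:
 v(a) = C1 + C2*erf(sqrt(2)*a/4)


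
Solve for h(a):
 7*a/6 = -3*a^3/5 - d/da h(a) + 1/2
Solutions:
 h(a) = C1 - 3*a^4/20 - 7*a^2/12 + a/2


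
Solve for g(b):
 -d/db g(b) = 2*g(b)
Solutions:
 g(b) = C1*exp(-2*b)


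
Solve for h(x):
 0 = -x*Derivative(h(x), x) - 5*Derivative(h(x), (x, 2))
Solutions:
 h(x) = C1 + C2*erf(sqrt(10)*x/10)


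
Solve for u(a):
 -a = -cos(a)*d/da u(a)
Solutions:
 u(a) = C1 + Integral(a/cos(a), a)


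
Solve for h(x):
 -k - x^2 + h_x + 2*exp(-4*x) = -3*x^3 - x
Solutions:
 h(x) = C1 + k*x - 3*x^4/4 + x^3/3 - x^2/2 + exp(-4*x)/2


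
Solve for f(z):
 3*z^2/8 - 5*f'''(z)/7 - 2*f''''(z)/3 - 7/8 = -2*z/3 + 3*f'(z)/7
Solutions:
 f(z) = C1 + C2*exp(z*(-10 + 25/(42*sqrt(566) + 1007)^(1/3) + (42*sqrt(566) + 1007)^(1/3))/28)*sin(sqrt(3)*z*(-(42*sqrt(566) + 1007)^(1/3) + 25/(42*sqrt(566) + 1007)^(1/3))/28) + C3*exp(z*(-10 + 25/(42*sqrt(566) + 1007)^(1/3) + (42*sqrt(566) + 1007)^(1/3))/28)*cos(sqrt(3)*z*(-(42*sqrt(566) + 1007)^(1/3) + 25/(42*sqrt(566) + 1007)^(1/3))/28) + C4*exp(-z*(25/(42*sqrt(566) + 1007)^(1/3) + 5 + (42*sqrt(566) + 1007)^(1/3))/14) + 7*z^3/24 + 7*z^2/9 - 119*z/24


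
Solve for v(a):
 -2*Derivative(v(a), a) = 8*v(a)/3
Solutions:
 v(a) = C1*exp(-4*a/3)


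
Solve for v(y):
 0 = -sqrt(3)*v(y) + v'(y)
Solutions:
 v(y) = C1*exp(sqrt(3)*y)


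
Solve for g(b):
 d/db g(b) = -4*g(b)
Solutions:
 g(b) = C1*exp(-4*b)


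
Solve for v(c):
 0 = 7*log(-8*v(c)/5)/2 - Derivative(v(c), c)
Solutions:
 -2*Integral(1/(log(-_y) - log(5) + 3*log(2)), (_y, v(c)))/7 = C1 - c


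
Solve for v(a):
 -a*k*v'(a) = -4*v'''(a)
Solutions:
 v(a) = C1 + Integral(C2*airyai(2^(1/3)*a*k^(1/3)/2) + C3*airybi(2^(1/3)*a*k^(1/3)/2), a)


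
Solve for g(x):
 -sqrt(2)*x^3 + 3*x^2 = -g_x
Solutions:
 g(x) = C1 + sqrt(2)*x^4/4 - x^3


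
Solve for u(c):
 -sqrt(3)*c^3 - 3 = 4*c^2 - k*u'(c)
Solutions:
 u(c) = C1 + sqrt(3)*c^4/(4*k) + 4*c^3/(3*k) + 3*c/k


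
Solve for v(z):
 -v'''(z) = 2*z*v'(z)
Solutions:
 v(z) = C1 + Integral(C2*airyai(-2^(1/3)*z) + C3*airybi(-2^(1/3)*z), z)


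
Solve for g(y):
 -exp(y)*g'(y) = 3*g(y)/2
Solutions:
 g(y) = C1*exp(3*exp(-y)/2)


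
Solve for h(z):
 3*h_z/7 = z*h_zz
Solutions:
 h(z) = C1 + C2*z^(10/7)


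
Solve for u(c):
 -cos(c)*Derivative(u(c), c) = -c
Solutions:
 u(c) = C1 + Integral(c/cos(c), c)


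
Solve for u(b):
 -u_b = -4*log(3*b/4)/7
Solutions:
 u(b) = C1 + 4*b*log(b)/7 - 8*b*log(2)/7 - 4*b/7 + 4*b*log(3)/7


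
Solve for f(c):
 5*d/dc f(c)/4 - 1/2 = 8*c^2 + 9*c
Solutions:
 f(c) = C1 + 32*c^3/15 + 18*c^2/5 + 2*c/5


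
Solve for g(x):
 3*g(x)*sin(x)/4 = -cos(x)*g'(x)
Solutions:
 g(x) = C1*cos(x)^(3/4)


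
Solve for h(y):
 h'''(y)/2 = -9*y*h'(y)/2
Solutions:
 h(y) = C1 + Integral(C2*airyai(-3^(2/3)*y) + C3*airybi(-3^(2/3)*y), y)


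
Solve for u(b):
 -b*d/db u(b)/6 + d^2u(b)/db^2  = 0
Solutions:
 u(b) = C1 + C2*erfi(sqrt(3)*b/6)


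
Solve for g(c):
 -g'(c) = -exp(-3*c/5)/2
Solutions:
 g(c) = C1 - 5*exp(-3*c/5)/6


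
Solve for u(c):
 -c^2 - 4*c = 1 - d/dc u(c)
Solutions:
 u(c) = C1 + c^3/3 + 2*c^2 + c


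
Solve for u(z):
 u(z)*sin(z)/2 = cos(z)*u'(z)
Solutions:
 u(z) = C1/sqrt(cos(z))


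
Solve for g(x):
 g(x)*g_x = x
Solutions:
 g(x) = -sqrt(C1 + x^2)
 g(x) = sqrt(C1 + x^2)


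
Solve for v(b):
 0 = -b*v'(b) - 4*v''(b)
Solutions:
 v(b) = C1 + C2*erf(sqrt(2)*b/4)


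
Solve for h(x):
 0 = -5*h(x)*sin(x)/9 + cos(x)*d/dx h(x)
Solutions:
 h(x) = C1/cos(x)^(5/9)


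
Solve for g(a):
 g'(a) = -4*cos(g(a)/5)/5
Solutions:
 4*a/5 - 5*log(sin(g(a)/5) - 1)/2 + 5*log(sin(g(a)/5) + 1)/2 = C1


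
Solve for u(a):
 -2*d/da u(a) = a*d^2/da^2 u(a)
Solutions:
 u(a) = C1 + C2/a


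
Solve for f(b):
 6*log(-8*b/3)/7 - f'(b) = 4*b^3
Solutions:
 f(b) = C1 - b^4 + 6*b*log(-b)/7 + 6*b*(-log(3) - 1 + 3*log(2))/7


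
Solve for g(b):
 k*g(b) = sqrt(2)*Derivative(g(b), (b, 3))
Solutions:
 g(b) = C1*exp(2^(5/6)*b*k^(1/3)/2) + C2*exp(2^(5/6)*b*k^(1/3)*(-1 + sqrt(3)*I)/4) + C3*exp(-2^(5/6)*b*k^(1/3)*(1 + sqrt(3)*I)/4)


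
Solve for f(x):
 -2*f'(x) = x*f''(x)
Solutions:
 f(x) = C1 + C2/x


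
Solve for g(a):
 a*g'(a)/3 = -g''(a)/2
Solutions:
 g(a) = C1 + C2*erf(sqrt(3)*a/3)


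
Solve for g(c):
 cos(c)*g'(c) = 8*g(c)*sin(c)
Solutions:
 g(c) = C1/cos(c)^8


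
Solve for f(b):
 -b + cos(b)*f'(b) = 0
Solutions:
 f(b) = C1 + Integral(b/cos(b), b)


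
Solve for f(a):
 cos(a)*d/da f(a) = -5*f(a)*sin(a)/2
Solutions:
 f(a) = C1*cos(a)^(5/2)


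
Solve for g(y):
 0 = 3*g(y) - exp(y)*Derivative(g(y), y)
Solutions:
 g(y) = C1*exp(-3*exp(-y))


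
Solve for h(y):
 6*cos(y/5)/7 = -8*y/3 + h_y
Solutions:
 h(y) = C1 + 4*y^2/3 + 30*sin(y/5)/7


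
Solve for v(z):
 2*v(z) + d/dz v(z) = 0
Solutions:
 v(z) = C1*exp(-2*z)


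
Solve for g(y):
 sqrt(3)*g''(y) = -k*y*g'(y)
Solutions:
 g(y) = Piecewise((-sqrt(2)*3^(1/4)*sqrt(pi)*C1*erf(sqrt(2)*3^(3/4)*sqrt(k)*y/6)/(2*sqrt(k)) - C2, (k > 0) | (k < 0)), (-C1*y - C2, True))


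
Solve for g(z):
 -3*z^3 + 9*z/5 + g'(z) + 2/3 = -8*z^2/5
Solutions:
 g(z) = C1 + 3*z^4/4 - 8*z^3/15 - 9*z^2/10 - 2*z/3


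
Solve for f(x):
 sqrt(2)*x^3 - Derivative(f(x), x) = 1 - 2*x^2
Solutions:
 f(x) = C1 + sqrt(2)*x^4/4 + 2*x^3/3 - x


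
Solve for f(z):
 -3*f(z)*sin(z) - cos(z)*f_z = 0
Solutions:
 f(z) = C1*cos(z)^3


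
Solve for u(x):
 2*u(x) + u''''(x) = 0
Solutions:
 u(x) = (C1*sin(2^(3/4)*x/2) + C2*cos(2^(3/4)*x/2))*exp(-2^(3/4)*x/2) + (C3*sin(2^(3/4)*x/2) + C4*cos(2^(3/4)*x/2))*exp(2^(3/4)*x/2)


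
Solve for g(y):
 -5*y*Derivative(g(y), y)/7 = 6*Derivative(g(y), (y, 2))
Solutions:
 g(y) = C1 + C2*erf(sqrt(105)*y/42)


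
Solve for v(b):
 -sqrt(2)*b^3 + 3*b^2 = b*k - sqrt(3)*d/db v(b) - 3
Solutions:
 v(b) = C1 + sqrt(6)*b^4/12 - sqrt(3)*b^3/3 + sqrt(3)*b^2*k/6 - sqrt(3)*b


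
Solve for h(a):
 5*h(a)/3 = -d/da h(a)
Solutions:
 h(a) = C1*exp(-5*a/3)


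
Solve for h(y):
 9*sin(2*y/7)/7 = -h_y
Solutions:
 h(y) = C1 + 9*cos(2*y/7)/2


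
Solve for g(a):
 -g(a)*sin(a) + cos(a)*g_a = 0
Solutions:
 g(a) = C1/cos(a)


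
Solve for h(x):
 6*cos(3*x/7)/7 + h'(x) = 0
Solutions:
 h(x) = C1 - 2*sin(3*x/7)


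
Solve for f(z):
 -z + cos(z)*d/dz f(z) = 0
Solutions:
 f(z) = C1 + Integral(z/cos(z), z)


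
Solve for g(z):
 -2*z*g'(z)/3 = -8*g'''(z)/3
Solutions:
 g(z) = C1 + Integral(C2*airyai(2^(1/3)*z/2) + C3*airybi(2^(1/3)*z/2), z)


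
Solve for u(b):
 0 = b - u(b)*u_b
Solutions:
 u(b) = -sqrt(C1 + b^2)
 u(b) = sqrt(C1 + b^2)


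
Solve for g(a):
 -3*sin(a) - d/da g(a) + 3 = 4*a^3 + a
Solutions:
 g(a) = C1 - a^4 - a^2/2 + 3*a + 3*cos(a)


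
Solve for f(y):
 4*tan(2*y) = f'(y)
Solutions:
 f(y) = C1 - 2*log(cos(2*y))


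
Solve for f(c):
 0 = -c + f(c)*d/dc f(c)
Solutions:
 f(c) = -sqrt(C1 + c^2)
 f(c) = sqrt(C1 + c^2)


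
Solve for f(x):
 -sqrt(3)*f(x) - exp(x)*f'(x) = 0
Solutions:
 f(x) = C1*exp(sqrt(3)*exp(-x))


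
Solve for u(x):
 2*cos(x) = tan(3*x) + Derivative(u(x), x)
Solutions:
 u(x) = C1 + log(cos(3*x))/3 + 2*sin(x)


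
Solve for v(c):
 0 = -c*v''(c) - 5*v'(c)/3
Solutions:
 v(c) = C1 + C2/c^(2/3)


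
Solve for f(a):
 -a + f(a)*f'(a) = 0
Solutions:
 f(a) = -sqrt(C1 + a^2)
 f(a) = sqrt(C1 + a^2)


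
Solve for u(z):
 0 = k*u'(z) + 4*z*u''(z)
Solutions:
 u(z) = C1 + z^(1 - re(k)/4)*(C2*sin(log(z)*Abs(im(k))/4) + C3*cos(log(z)*im(k)/4))


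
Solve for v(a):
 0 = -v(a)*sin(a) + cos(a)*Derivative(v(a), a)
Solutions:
 v(a) = C1/cos(a)


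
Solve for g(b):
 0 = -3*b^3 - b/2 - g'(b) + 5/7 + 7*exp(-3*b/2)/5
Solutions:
 g(b) = C1 - 3*b^4/4 - b^2/4 + 5*b/7 - 14*exp(-3*b/2)/15


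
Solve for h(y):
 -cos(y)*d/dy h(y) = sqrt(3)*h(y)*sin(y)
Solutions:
 h(y) = C1*cos(y)^(sqrt(3))


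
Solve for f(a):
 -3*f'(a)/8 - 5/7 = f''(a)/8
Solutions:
 f(a) = C1 + C2*exp(-3*a) - 40*a/21


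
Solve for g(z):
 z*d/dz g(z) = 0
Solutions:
 g(z) = C1


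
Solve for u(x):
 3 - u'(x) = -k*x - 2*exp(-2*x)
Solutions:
 u(x) = C1 + k*x^2/2 + 3*x - exp(-2*x)


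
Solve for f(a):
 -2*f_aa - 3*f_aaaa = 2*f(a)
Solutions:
 f(a) = (C1*sin(2^(1/4)*3^(3/4)*a*cos(atan(sqrt(5))/2)/3) + C2*cos(2^(1/4)*3^(3/4)*a*cos(atan(sqrt(5))/2)/3))*exp(-2^(1/4)*3^(3/4)*a*sin(atan(sqrt(5))/2)/3) + (C3*sin(2^(1/4)*3^(3/4)*a*cos(atan(sqrt(5))/2)/3) + C4*cos(2^(1/4)*3^(3/4)*a*cos(atan(sqrt(5))/2)/3))*exp(2^(1/4)*3^(3/4)*a*sin(atan(sqrt(5))/2)/3)


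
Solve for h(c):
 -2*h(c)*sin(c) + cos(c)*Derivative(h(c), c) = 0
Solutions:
 h(c) = C1/cos(c)^2


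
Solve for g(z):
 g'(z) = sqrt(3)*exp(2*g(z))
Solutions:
 g(z) = log(-sqrt(-1/(C1 + sqrt(3)*z))) - log(2)/2
 g(z) = log(-1/(C1 + sqrt(3)*z))/2 - log(2)/2


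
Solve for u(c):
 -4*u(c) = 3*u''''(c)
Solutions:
 u(c) = (C1*sin(3^(3/4)*c/3) + C2*cos(3^(3/4)*c/3))*exp(-3^(3/4)*c/3) + (C3*sin(3^(3/4)*c/3) + C4*cos(3^(3/4)*c/3))*exp(3^(3/4)*c/3)


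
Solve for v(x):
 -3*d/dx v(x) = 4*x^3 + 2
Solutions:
 v(x) = C1 - x^4/3 - 2*x/3


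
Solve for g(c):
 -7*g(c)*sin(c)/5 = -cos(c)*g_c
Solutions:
 g(c) = C1/cos(c)^(7/5)


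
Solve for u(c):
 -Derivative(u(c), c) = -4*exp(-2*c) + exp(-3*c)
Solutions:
 u(c) = C1 - 2*exp(-2*c) + exp(-3*c)/3


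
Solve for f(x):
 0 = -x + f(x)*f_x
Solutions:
 f(x) = -sqrt(C1 + x^2)
 f(x) = sqrt(C1 + x^2)


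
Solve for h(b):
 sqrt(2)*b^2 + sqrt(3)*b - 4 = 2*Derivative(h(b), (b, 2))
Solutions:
 h(b) = C1 + C2*b + sqrt(2)*b^4/24 + sqrt(3)*b^3/12 - b^2


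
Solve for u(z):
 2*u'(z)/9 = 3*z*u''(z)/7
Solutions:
 u(z) = C1 + C2*z^(41/27)


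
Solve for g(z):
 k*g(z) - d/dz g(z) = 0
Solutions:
 g(z) = C1*exp(k*z)


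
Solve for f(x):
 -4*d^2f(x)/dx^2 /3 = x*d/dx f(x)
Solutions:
 f(x) = C1 + C2*erf(sqrt(6)*x/4)


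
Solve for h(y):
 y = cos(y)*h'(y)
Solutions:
 h(y) = C1 + Integral(y/cos(y), y)


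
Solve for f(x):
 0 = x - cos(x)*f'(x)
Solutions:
 f(x) = C1 + Integral(x/cos(x), x)


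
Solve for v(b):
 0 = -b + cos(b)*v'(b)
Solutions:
 v(b) = C1 + Integral(b/cos(b), b)


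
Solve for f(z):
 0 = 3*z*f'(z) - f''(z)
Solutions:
 f(z) = C1 + C2*erfi(sqrt(6)*z/2)


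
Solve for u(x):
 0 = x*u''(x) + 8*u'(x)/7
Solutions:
 u(x) = C1 + C2/x^(1/7)


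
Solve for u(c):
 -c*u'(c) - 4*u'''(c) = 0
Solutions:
 u(c) = C1 + Integral(C2*airyai(-2^(1/3)*c/2) + C3*airybi(-2^(1/3)*c/2), c)


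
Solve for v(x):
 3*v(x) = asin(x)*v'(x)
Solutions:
 v(x) = C1*exp(3*Integral(1/asin(x), x))


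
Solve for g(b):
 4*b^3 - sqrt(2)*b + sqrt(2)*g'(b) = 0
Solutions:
 g(b) = C1 - sqrt(2)*b^4/2 + b^2/2


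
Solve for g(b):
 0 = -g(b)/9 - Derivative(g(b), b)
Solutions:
 g(b) = C1*exp(-b/9)


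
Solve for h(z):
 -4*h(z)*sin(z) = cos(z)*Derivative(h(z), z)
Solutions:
 h(z) = C1*cos(z)^4


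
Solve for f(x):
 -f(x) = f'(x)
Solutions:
 f(x) = C1*exp(-x)


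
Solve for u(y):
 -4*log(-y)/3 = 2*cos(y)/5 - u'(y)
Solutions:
 u(y) = C1 + 4*y*log(-y)/3 - 4*y/3 + 2*sin(y)/5


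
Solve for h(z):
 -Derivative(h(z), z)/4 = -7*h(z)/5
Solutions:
 h(z) = C1*exp(28*z/5)


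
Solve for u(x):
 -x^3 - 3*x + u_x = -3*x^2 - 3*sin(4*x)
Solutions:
 u(x) = C1 + x^4/4 - x^3 + 3*x^2/2 + 3*cos(4*x)/4


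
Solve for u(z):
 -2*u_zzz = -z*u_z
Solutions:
 u(z) = C1 + Integral(C2*airyai(2^(2/3)*z/2) + C3*airybi(2^(2/3)*z/2), z)


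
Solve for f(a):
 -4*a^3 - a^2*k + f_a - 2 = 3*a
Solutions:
 f(a) = C1 + a^4 + a^3*k/3 + 3*a^2/2 + 2*a


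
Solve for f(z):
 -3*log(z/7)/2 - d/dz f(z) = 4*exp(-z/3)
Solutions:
 f(z) = C1 - 3*z*log(z)/2 + 3*z*(1 + log(7))/2 + 12*exp(-z/3)


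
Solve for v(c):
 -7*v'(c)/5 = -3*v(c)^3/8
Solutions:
 v(c) = -2*sqrt(7)*sqrt(-1/(C1 + 15*c))
 v(c) = 2*sqrt(7)*sqrt(-1/(C1 + 15*c))


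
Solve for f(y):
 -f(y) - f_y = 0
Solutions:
 f(y) = C1*exp(-y)


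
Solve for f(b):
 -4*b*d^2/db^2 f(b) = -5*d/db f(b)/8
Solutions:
 f(b) = C1 + C2*b^(37/32)


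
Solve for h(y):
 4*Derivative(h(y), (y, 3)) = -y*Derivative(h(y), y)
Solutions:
 h(y) = C1 + Integral(C2*airyai(-2^(1/3)*y/2) + C3*airybi(-2^(1/3)*y/2), y)


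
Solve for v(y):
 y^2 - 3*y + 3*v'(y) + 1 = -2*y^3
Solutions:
 v(y) = C1 - y^4/6 - y^3/9 + y^2/2 - y/3


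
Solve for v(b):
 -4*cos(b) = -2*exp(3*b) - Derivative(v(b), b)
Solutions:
 v(b) = C1 - 2*exp(3*b)/3 + 4*sin(b)


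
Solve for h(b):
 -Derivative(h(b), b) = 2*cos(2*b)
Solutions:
 h(b) = C1 - sin(2*b)


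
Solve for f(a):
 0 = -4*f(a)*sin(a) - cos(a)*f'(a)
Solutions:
 f(a) = C1*cos(a)^4


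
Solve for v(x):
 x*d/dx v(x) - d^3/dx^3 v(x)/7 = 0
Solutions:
 v(x) = C1 + Integral(C2*airyai(7^(1/3)*x) + C3*airybi(7^(1/3)*x), x)


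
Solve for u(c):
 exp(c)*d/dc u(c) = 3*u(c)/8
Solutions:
 u(c) = C1*exp(-3*exp(-c)/8)


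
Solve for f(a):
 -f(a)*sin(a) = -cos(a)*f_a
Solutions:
 f(a) = C1/cos(a)


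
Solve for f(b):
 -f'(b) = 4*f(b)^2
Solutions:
 f(b) = 1/(C1 + 4*b)


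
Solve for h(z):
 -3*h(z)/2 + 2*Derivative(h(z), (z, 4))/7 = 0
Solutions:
 h(z) = C1*exp(-sqrt(2)*21^(1/4)*z/2) + C2*exp(sqrt(2)*21^(1/4)*z/2) + C3*sin(sqrt(2)*21^(1/4)*z/2) + C4*cos(sqrt(2)*21^(1/4)*z/2)


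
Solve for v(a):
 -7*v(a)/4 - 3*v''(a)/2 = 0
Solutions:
 v(a) = C1*sin(sqrt(42)*a/6) + C2*cos(sqrt(42)*a/6)


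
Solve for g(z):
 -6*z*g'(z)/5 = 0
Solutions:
 g(z) = C1


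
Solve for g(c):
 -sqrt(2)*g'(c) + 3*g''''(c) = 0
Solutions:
 g(c) = C1 + C4*exp(2^(1/6)*3^(2/3)*c/3) + (C2*sin(6^(1/6)*c/2) + C3*cos(6^(1/6)*c/2))*exp(-2^(1/6)*3^(2/3)*c/6)


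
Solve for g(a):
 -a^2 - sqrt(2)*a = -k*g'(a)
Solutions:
 g(a) = C1 + a^3/(3*k) + sqrt(2)*a^2/(2*k)


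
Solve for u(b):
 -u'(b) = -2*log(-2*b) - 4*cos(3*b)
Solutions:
 u(b) = C1 + 2*b*log(-b) - 2*b + 2*b*log(2) + 4*sin(3*b)/3


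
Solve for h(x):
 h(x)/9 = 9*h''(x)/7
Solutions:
 h(x) = C1*exp(-sqrt(7)*x/9) + C2*exp(sqrt(7)*x/9)


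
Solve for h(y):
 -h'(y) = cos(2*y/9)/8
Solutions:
 h(y) = C1 - 9*sin(2*y/9)/16


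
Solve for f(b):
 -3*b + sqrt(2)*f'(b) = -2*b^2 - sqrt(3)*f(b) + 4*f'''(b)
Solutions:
 f(b) = C1*exp(-b*(sqrt(6)/(sqrt(81 - 2*sqrt(2)) + 9)^(1/3) + sqrt(3)*(sqrt(81 - 2*sqrt(2)) + 9)^(1/3))/12)*sin(b*(-sqrt(2)/(sqrt(81 - 2*sqrt(2)) + 9)^(1/3) + (sqrt(81 - 2*sqrt(2)) + 9)^(1/3))/4) + C2*exp(-b*(sqrt(6)/(sqrt(81 - 2*sqrt(2)) + 9)^(1/3) + sqrt(3)*(sqrt(81 - 2*sqrt(2)) + 9)^(1/3))/12)*cos(b*(-sqrt(2)/(sqrt(81 - 2*sqrt(2)) + 9)^(1/3) + (sqrt(81 - 2*sqrt(2)) + 9)^(1/3))/4) + C3*exp(b*(sqrt(6)/(sqrt(81 - 2*sqrt(2)) + 9)^(1/3) + sqrt(3)*(sqrt(81 - 2*sqrt(2)) + 9)^(1/3))/6) - 2*sqrt(3)*b^2/3 + sqrt(3)*b + 4*sqrt(2)*b/3 - 8*sqrt(3)/9 - sqrt(2)


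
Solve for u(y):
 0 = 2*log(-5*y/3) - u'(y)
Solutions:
 u(y) = C1 + 2*y*log(-y) + 2*y*(-log(3) - 1 + log(5))


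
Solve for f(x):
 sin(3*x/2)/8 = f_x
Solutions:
 f(x) = C1 - cos(3*x/2)/12


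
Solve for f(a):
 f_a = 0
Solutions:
 f(a) = C1


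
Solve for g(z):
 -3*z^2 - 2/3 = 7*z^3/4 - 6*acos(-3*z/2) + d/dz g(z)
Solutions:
 g(z) = C1 - 7*z^4/16 - z^3 + 6*z*acos(-3*z/2) - 2*z/3 + 2*sqrt(4 - 9*z^2)


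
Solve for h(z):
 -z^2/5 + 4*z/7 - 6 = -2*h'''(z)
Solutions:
 h(z) = C1 + C2*z + C3*z^2 + z^5/600 - z^4/84 + z^3/2


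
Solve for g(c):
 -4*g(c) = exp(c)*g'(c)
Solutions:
 g(c) = C1*exp(4*exp(-c))


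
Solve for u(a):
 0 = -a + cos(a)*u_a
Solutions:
 u(a) = C1 + Integral(a/cos(a), a)


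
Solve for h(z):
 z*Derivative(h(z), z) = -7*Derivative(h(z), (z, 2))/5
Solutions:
 h(z) = C1 + C2*erf(sqrt(70)*z/14)


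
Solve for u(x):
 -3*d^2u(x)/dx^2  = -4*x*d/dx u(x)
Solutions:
 u(x) = C1 + C2*erfi(sqrt(6)*x/3)


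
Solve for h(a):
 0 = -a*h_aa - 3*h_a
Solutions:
 h(a) = C1 + C2/a^2


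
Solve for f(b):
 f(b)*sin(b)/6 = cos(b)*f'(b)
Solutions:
 f(b) = C1/cos(b)^(1/6)


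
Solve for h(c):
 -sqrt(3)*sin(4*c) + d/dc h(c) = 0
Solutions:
 h(c) = C1 - sqrt(3)*cos(4*c)/4


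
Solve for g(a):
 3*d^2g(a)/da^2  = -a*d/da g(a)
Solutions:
 g(a) = C1 + C2*erf(sqrt(6)*a/6)


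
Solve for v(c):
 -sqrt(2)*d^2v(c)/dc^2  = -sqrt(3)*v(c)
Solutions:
 v(c) = C1*exp(-2^(3/4)*3^(1/4)*c/2) + C2*exp(2^(3/4)*3^(1/4)*c/2)


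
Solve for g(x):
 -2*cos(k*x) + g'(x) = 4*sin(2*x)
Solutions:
 g(x) = C1 - 2*cos(2*x) + 2*sin(k*x)/k


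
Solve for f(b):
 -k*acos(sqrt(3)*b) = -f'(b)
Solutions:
 f(b) = C1 + k*(b*acos(sqrt(3)*b) - sqrt(3)*sqrt(1 - 3*b^2)/3)


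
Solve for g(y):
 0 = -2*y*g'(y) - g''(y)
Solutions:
 g(y) = C1 + C2*erf(y)


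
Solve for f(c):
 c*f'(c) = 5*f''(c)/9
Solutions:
 f(c) = C1 + C2*erfi(3*sqrt(10)*c/10)


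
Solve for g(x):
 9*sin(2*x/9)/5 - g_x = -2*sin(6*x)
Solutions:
 g(x) = C1 - 81*cos(2*x/9)/10 - cos(6*x)/3


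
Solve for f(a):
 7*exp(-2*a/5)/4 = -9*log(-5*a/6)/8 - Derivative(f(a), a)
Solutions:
 f(a) = C1 - 9*a*log(-a)/8 + 9*a*(-log(5) + 1 + log(6))/8 + 35*exp(-2*a/5)/8


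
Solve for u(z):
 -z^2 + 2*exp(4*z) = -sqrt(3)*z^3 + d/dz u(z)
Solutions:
 u(z) = C1 + sqrt(3)*z^4/4 - z^3/3 + exp(4*z)/2


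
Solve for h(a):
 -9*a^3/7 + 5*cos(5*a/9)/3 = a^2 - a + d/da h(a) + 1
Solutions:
 h(a) = C1 - 9*a^4/28 - a^3/3 + a^2/2 - a + 3*sin(5*a/9)


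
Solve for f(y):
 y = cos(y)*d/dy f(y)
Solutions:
 f(y) = C1 + Integral(y/cos(y), y)


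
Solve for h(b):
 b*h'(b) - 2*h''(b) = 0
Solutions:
 h(b) = C1 + C2*erfi(b/2)


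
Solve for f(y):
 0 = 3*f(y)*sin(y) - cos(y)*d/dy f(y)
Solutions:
 f(y) = C1/cos(y)^3


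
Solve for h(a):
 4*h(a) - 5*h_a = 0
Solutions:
 h(a) = C1*exp(4*a/5)


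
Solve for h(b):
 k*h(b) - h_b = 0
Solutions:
 h(b) = C1*exp(b*k)


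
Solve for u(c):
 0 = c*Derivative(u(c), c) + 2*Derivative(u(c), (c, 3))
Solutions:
 u(c) = C1 + Integral(C2*airyai(-2^(2/3)*c/2) + C3*airybi(-2^(2/3)*c/2), c)


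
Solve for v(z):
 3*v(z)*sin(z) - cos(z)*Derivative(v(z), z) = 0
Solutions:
 v(z) = C1/cos(z)^3


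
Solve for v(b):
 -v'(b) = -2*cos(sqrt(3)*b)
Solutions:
 v(b) = C1 + 2*sqrt(3)*sin(sqrt(3)*b)/3


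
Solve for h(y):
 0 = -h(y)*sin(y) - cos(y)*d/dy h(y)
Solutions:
 h(y) = C1*cos(y)


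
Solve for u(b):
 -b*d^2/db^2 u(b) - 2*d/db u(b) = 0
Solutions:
 u(b) = C1 + C2/b


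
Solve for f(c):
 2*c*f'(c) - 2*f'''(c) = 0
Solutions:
 f(c) = C1 + Integral(C2*airyai(c) + C3*airybi(c), c)


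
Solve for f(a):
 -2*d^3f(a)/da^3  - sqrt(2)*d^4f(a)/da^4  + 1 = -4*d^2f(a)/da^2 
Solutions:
 f(a) = C1 + C2*a + C3*exp(sqrt(2)*a*(-1 + sqrt(1 + 4*sqrt(2)))/2) + C4*exp(-sqrt(2)*a*(1 + sqrt(1 + 4*sqrt(2)))/2) - a^2/8


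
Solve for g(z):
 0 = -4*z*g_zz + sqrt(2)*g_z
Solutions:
 g(z) = C1 + C2*z^(sqrt(2)/4 + 1)


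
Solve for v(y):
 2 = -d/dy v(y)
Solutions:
 v(y) = C1 - 2*y


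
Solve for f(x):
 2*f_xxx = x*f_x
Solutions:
 f(x) = C1 + Integral(C2*airyai(2^(2/3)*x/2) + C3*airybi(2^(2/3)*x/2), x)


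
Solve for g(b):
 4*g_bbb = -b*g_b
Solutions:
 g(b) = C1 + Integral(C2*airyai(-2^(1/3)*b/2) + C3*airybi(-2^(1/3)*b/2), b)


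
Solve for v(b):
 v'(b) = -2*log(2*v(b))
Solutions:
 Integral(1/(log(_y) + log(2)), (_y, v(b)))/2 = C1 - b


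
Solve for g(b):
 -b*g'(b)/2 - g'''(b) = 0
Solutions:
 g(b) = C1 + Integral(C2*airyai(-2^(2/3)*b/2) + C3*airybi(-2^(2/3)*b/2), b)


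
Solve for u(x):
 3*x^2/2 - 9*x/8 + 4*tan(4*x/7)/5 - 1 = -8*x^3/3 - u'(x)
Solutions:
 u(x) = C1 - 2*x^4/3 - x^3/2 + 9*x^2/16 + x + 7*log(cos(4*x/7))/5


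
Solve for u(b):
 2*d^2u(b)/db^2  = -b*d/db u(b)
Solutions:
 u(b) = C1 + C2*erf(b/2)


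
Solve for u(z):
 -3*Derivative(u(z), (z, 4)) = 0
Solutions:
 u(z) = C1 + C2*z + C3*z^2 + C4*z^3


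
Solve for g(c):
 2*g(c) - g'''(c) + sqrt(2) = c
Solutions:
 g(c) = C3*exp(2^(1/3)*c) + c/2 + (C1*sin(2^(1/3)*sqrt(3)*c/2) + C2*cos(2^(1/3)*sqrt(3)*c/2))*exp(-2^(1/3)*c/2) - sqrt(2)/2


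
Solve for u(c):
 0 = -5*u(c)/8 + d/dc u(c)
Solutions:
 u(c) = C1*exp(5*c/8)


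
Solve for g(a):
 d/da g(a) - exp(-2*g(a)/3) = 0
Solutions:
 g(a) = 3*log(-sqrt(C1 + a)) - 3*log(3) + 3*log(6)/2
 g(a) = 3*log(C1 + a)/2 - 3*log(3) + 3*log(6)/2


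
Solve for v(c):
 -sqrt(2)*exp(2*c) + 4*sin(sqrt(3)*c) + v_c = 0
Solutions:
 v(c) = C1 + sqrt(2)*exp(2*c)/2 + 4*sqrt(3)*cos(sqrt(3)*c)/3


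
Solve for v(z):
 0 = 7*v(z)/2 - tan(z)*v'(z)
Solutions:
 v(z) = C1*sin(z)^(7/2)


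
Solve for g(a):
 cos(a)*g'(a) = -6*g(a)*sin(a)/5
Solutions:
 g(a) = C1*cos(a)^(6/5)


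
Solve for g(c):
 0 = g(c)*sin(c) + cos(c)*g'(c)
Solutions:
 g(c) = C1*cos(c)


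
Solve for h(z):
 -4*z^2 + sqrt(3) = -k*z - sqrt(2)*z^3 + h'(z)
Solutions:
 h(z) = C1 + k*z^2/2 + sqrt(2)*z^4/4 - 4*z^3/3 + sqrt(3)*z


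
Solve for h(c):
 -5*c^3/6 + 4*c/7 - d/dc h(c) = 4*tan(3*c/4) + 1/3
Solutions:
 h(c) = C1 - 5*c^4/24 + 2*c^2/7 - c/3 + 16*log(cos(3*c/4))/3


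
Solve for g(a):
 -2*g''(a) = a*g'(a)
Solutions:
 g(a) = C1 + C2*erf(a/2)
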